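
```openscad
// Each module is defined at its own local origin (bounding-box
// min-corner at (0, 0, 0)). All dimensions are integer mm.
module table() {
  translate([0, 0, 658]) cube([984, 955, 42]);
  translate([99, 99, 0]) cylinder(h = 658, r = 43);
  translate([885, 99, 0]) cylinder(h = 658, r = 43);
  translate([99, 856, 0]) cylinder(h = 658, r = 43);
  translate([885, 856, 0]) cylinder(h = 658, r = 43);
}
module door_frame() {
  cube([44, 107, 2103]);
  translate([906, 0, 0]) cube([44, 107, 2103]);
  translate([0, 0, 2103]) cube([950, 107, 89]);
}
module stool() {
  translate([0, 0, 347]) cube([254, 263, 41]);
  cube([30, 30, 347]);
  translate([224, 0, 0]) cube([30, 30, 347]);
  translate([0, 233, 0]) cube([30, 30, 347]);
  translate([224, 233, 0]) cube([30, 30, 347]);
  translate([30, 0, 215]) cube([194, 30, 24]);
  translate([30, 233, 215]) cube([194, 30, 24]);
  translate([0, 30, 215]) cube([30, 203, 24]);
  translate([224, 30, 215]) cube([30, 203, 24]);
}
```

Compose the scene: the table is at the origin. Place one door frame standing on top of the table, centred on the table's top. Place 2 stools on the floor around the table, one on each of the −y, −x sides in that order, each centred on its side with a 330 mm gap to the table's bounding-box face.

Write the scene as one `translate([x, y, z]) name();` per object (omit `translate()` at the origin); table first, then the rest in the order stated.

table();
translate([17, 424, 700]) door_frame();
translate([365, -593, 0]) stool();
translate([-584, 346, 0]) stool();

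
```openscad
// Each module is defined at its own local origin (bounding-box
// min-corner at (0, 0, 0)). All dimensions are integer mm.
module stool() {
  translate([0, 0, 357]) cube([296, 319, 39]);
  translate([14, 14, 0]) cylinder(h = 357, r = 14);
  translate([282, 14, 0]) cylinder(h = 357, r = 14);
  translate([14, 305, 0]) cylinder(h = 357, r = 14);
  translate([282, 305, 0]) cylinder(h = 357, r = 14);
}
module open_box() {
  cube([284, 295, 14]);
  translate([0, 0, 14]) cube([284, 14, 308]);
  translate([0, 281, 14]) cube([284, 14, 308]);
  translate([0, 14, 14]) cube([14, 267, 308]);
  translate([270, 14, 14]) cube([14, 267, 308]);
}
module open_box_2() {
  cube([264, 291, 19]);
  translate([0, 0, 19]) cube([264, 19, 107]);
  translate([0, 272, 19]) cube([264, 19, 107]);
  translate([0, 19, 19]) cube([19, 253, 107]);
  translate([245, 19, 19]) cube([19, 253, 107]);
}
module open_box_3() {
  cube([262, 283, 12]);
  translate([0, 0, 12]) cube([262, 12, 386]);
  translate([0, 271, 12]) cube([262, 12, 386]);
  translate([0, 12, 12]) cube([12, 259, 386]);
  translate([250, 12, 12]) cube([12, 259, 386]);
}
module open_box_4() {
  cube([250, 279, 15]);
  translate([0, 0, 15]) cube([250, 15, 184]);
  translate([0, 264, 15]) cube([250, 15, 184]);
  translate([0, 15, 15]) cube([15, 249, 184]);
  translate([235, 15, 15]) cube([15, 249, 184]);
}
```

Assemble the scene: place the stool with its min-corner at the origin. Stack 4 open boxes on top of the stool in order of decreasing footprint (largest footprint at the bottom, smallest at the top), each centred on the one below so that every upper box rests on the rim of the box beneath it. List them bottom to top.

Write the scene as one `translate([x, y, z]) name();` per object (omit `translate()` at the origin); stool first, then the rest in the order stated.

stool();
translate([6, 12, 396]) open_box();
translate([16, 14, 718]) open_box_2();
translate([17, 18, 844]) open_box_3();
translate([23, 20, 1242]) open_box_4();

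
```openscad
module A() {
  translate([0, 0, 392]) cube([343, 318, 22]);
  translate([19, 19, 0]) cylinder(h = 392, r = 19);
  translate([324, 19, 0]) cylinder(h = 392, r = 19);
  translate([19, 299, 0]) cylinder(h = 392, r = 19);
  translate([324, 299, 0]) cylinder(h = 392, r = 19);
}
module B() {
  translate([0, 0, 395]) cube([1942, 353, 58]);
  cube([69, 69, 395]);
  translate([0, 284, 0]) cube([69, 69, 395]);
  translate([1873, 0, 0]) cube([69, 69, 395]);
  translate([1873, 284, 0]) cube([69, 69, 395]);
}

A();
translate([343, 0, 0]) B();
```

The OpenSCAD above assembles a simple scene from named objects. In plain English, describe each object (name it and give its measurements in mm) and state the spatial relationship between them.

A is a simple wooden stool: a rectangular seat 343 mm (x) by 318 mm (y), 22 mm thick, top face at z = 414 mm, on four round legs, each 38 mm in diameter. The legs rest on z = 0, each leg's axis is inset half a diameter from the nearest pair of seat edges (so the leg's bounding box is flush with the corner).

B is a long wooden bench with a 1942 mm (x) × 353 mm (y) seat, 58 mm thick, its top surface 453 mm above the floor. Four 69 mm square legs at the seat corners, flush with the edges, run from z = 0 to the seat underside.

The bench is against the stool's +x side, with their −y faces flush.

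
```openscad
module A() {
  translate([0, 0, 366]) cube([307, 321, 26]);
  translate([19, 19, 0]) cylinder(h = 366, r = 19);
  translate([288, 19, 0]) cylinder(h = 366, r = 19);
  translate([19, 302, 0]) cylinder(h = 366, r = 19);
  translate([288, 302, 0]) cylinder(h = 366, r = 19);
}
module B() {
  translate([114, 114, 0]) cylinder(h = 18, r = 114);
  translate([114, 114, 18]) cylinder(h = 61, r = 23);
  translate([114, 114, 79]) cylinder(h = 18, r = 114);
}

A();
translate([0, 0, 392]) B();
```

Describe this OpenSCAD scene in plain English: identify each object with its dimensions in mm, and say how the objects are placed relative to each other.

A is a four-legged stool. The seat is 307×321 mm, 26 mm thick, top at z = 392 mm. It stands on four round legs, each 38 mm in diameter, from z = 0 to the seat underside, each leg's axis is inset half a diameter from the nearest pair of seat edges (so the leg's bounding box is flush with the corner).

B is a spool: two coaxial disc flanges of radius 114 mm and thickness 18 mm, joined by a core cylinder of radius 23 mm and height 61 mm. The lower flange rests on z = 0 and the three cylinders share a vertical axis.

The spool is on top of the stool.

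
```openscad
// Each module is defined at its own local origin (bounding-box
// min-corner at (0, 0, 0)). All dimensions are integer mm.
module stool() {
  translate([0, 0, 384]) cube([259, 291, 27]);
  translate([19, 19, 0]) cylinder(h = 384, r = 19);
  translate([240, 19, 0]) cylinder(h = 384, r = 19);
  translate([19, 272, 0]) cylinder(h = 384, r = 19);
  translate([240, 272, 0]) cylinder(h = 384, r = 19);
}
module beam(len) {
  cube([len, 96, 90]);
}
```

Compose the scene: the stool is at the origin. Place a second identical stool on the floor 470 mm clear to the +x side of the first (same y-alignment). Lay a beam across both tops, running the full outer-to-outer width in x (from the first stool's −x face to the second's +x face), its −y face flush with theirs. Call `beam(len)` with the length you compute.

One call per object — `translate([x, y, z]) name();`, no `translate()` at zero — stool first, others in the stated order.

stool();
translate([729, 0, 0]) stool();
translate([0, 0, 411]) beam(988);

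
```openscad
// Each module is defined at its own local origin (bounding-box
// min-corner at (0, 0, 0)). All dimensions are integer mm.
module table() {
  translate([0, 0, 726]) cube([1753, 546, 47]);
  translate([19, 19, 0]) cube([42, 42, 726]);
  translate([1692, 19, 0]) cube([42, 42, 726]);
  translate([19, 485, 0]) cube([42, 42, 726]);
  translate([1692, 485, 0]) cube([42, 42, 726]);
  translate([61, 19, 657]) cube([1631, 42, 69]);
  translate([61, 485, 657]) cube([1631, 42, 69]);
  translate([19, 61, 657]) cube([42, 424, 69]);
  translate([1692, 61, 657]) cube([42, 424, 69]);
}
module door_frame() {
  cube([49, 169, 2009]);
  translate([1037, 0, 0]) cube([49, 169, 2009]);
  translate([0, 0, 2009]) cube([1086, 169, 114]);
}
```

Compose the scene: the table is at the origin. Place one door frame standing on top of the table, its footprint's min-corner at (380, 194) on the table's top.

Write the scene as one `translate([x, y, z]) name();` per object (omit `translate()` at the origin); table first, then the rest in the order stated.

table();
translate([380, 194, 773]) door_frame();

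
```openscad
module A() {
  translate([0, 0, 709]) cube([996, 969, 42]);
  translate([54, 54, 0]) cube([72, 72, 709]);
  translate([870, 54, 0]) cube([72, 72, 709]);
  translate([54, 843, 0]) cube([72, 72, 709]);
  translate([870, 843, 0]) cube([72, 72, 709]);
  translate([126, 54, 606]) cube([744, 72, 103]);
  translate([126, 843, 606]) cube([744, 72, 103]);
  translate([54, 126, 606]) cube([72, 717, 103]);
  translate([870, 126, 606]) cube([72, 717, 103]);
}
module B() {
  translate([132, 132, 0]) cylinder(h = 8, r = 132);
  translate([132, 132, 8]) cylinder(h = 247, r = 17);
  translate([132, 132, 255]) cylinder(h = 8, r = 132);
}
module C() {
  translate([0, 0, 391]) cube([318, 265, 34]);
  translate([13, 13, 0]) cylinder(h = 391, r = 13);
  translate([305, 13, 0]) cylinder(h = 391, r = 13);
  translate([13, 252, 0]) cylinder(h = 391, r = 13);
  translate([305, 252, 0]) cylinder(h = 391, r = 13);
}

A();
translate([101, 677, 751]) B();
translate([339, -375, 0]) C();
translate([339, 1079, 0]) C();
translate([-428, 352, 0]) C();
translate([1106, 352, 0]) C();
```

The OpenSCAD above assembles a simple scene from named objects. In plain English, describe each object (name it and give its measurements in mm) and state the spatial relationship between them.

A is a table with a 996×969 mm rectangular top, 42 mm thick, top surface at z = 751 mm, supported by four 72×72 mm square legs, each inset 54 mm from the nearest pair of top edges, running from the floor. Four apron rails, 72 mm thick and 103 mm tall, run between adjacent legs with their top edges flush with the underside of the top and their outer faces flush with the legs' outer faces.

B is a spool: two coaxial disc flanges of radius 132 mm and thickness 8 mm, joined by a core cylinder of radius 17 mm and height 247 mm. The lower flange rests on z = 0 and the three cylinders share a vertical axis.

C is a simple wooden stool: a rectangular seat 318 mm (x) by 265 mm (y), 34 mm thick, top face at z = 425 mm, on four round legs, each 26 mm in diameter. The legs rest on z = 0, each leg's axis is inset half a diameter from the nearest pair of seat edges (so the leg's bounding box is flush with the corner).

The spool is on top of the table. Four stools sit around the table at the −y, +y, −x, +x sides.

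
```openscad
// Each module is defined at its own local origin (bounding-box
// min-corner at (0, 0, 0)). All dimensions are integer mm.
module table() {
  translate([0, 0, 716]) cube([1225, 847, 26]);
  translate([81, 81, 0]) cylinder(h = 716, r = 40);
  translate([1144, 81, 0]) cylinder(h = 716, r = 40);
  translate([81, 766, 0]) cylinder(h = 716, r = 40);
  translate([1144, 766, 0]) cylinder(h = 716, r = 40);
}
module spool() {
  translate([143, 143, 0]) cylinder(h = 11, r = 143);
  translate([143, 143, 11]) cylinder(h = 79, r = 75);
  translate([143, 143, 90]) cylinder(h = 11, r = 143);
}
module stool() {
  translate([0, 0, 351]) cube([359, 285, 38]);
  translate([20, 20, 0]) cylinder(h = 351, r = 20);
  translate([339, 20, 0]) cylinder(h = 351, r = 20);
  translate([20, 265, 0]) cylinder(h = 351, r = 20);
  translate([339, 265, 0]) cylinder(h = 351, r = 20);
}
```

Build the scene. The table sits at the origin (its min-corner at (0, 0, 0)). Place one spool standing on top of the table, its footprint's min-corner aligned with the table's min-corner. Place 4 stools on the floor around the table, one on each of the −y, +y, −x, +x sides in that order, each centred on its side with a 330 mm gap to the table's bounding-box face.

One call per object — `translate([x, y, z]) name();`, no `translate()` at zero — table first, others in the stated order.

table();
translate([0, 0, 742]) spool();
translate([433, -615, 0]) stool();
translate([433, 1177, 0]) stool();
translate([-689, 281, 0]) stool();
translate([1555, 281, 0]) stool();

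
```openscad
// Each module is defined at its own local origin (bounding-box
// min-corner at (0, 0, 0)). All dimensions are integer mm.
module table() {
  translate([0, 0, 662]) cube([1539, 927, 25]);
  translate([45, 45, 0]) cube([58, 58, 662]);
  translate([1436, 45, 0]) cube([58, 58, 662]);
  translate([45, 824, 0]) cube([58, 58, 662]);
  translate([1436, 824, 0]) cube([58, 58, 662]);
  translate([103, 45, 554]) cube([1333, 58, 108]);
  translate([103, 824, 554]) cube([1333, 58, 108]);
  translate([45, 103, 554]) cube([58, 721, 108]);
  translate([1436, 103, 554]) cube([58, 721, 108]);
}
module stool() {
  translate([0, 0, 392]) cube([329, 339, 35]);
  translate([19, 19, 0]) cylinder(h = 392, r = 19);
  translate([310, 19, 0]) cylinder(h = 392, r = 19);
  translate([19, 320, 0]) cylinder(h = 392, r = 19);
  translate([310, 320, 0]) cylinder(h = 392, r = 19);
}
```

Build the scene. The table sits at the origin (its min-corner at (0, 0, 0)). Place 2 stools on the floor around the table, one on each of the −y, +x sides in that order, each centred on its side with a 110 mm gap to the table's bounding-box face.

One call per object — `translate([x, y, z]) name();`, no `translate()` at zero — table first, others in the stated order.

table();
translate([605, -449, 0]) stool();
translate([1649, 294, 0]) stool();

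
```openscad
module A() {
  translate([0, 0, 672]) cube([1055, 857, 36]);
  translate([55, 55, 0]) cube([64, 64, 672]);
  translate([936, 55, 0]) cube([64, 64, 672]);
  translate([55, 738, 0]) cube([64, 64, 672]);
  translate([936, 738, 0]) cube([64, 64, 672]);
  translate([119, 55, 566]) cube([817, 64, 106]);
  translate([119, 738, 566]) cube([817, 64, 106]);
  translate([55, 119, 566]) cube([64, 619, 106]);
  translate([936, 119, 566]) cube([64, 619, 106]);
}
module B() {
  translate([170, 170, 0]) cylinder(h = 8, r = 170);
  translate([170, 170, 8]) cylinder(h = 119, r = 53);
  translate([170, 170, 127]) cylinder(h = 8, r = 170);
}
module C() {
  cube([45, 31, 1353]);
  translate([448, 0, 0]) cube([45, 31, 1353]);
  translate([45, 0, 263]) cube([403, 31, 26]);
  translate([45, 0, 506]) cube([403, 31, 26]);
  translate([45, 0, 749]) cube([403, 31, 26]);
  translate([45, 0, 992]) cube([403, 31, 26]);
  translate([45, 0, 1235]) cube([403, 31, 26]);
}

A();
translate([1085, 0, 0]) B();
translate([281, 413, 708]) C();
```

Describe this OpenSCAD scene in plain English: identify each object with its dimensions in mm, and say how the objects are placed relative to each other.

A is a table with a 1055×857 mm rectangular top, 36 mm thick, top surface at z = 708 mm, supported by four 64×64 mm square legs, each inset 55 mm from the nearest pair of top edges, running from the floor. Four apron rails, 64 mm thick and 106 mm tall, run between adjacent legs with their top edges flush with the underside of the top and their outer faces flush with the legs' outer faces.

B is a spool: two coaxial disc flanges of radius 170 mm and thickness 8 mm, joined by a core cylinder of radius 53 mm and height 119 mm. The lower flange rests on z = 0 and the three cylinders share a vertical axis.

C is a wooden ladder with two side rails of 45×31 mm section and 1353 mm height, set 493 mm apart overall. Between them run 5 rectangular rungs (31 mm deep, 26 mm thick), front faces flush with the rails' −y face. The bottom of the first rung is 263 mm above the floor and each subsequent rung is 243 mm higher than the one below.

The spool is on the floor beside the table on its +x side. The ladder is on top of the table, centred.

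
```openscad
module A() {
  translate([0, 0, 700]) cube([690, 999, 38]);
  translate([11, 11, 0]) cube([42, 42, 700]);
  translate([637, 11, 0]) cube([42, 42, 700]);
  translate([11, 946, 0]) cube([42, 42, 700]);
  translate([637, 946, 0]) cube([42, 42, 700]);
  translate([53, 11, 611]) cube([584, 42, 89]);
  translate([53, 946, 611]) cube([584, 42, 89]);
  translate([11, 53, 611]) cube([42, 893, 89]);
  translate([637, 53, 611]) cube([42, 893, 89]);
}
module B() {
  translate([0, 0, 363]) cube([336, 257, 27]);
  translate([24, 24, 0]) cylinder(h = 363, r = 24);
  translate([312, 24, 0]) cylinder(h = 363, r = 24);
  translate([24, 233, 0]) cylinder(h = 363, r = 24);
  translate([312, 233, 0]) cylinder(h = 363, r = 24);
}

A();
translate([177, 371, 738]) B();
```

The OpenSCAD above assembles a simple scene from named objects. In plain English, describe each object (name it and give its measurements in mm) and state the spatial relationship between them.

A is a table with a 690×999 mm rectangular top, 38 mm thick, top surface at z = 738 mm, supported by four 42×42 mm square legs, each inset 11 mm from the nearest pair of top edges, running from the floor. Four apron rails, 42 mm thick and 89 mm tall, run between adjacent legs with their top edges flush with the underside of the top and their outer faces flush with the legs' outer faces.

B is a four-legged stool. The seat is a 336×257×27 mm slab whose top surface is at z = 390 mm; four round legs, each 48 mm in diameter, run from the floor (z = 0) to the underside of the seat, each leg's axis is inset half a diameter from the nearest pair of seat edges (so the leg's bounding box is flush with the corner).

The stool is on top of the table, centred.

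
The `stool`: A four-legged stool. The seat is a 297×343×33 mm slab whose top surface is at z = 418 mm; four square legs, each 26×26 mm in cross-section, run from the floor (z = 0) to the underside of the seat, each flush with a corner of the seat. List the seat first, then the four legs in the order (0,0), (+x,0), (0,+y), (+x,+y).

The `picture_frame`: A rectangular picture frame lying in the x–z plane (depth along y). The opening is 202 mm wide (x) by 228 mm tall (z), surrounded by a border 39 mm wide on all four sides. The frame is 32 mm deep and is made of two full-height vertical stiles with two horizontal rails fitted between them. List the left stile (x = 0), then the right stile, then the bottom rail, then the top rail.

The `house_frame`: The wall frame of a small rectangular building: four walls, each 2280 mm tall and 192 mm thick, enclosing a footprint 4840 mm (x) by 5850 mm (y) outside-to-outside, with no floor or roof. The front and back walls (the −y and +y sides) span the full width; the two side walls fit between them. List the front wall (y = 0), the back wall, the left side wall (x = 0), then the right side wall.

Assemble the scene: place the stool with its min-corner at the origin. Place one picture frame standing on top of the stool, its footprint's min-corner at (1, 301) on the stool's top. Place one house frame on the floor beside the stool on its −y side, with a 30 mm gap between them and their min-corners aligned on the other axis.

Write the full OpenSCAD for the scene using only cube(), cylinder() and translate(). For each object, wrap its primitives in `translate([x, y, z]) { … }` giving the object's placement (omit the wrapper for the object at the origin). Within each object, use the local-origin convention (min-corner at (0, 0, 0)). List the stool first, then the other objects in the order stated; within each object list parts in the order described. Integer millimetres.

translate([0, 0, 385]) cube([297, 343, 33]);
cube([26, 26, 385]);
translate([271, 0, 0]) cube([26, 26, 385]);
translate([0, 317, 0]) cube([26, 26, 385]);
translate([271, 317, 0]) cube([26, 26, 385]);
translate([1, 301, 418]) {
  cube([39, 32, 306]);
  translate([241, 0, 0]) cube([39, 32, 306]);
  translate([39, 0, 0]) cube([202, 32, 39]);
  translate([39, 0, 267]) cube([202, 32, 39]);
}
translate([0, -5880, 0]) {
  cube([4840, 192, 2280]);
  translate([0, 5658, 0]) cube([4840, 192, 2280]);
  translate([0, 192, 0]) cube([192, 5466, 2280]);
  translate([4648, 192, 0]) cube([192, 5466, 2280]);
}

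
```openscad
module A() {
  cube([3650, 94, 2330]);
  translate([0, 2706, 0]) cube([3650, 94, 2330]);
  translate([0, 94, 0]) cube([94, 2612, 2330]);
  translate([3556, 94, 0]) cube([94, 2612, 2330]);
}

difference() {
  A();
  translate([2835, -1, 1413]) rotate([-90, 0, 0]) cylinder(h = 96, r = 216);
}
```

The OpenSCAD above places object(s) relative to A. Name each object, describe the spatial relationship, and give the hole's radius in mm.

A is a house frame. The house frame has a circular hole through its front wall. The hole's radius is 216 mm.

The subtracted cylinder has r = 216 mm.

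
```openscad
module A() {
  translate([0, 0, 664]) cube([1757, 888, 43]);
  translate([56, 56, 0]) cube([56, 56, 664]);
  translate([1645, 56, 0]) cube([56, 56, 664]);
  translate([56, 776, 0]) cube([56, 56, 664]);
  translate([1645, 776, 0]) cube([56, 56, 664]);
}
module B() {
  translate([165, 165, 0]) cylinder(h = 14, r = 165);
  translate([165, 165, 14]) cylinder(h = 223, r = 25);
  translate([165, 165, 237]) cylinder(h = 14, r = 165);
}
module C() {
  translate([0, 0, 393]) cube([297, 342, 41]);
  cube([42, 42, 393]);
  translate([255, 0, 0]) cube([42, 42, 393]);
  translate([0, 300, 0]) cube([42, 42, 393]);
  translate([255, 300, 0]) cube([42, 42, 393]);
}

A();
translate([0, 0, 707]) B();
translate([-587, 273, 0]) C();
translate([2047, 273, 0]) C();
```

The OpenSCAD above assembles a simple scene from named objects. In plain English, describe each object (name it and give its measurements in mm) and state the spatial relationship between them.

A is a table with a 1757×888 mm rectangular top, 43 mm thick, top surface at z = 707 mm, supported by four 56×56 mm square legs, each inset 56 mm from the nearest pair of top edges, running from the floor.

B is a spool: two coaxial disc flanges of radius 165 mm and thickness 14 mm, joined by a core cylinder of radius 25 mm and height 223 mm. The lower flange rests on z = 0 and the three cylinders share a vertical axis.

C is a simple wooden stool: a rectangular seat 297 mm (x) by 342 mm (y), 41 mm thick, top face at z = 434 mm, on four square legs, each 42×42 mm in cross-section. The legs rest on z = 0, each flush with a corner of the seat.

The spool is on top of the table. Two stools sit around the table at the −x, +x sides.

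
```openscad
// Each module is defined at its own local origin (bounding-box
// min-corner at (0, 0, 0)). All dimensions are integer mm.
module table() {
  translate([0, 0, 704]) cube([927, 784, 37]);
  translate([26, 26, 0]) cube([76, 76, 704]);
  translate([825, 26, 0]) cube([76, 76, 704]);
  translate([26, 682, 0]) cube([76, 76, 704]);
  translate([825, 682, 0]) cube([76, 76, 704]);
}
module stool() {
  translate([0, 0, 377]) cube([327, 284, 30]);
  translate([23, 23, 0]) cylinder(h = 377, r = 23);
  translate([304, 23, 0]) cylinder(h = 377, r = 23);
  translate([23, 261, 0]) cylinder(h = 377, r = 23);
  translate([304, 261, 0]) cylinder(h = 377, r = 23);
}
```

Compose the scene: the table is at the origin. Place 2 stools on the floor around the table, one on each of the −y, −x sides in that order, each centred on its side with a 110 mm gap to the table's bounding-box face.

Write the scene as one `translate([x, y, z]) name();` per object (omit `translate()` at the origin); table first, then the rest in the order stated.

table();
translate([300, -394, 0]) stool();
translate([-437, 250, 0]) stool();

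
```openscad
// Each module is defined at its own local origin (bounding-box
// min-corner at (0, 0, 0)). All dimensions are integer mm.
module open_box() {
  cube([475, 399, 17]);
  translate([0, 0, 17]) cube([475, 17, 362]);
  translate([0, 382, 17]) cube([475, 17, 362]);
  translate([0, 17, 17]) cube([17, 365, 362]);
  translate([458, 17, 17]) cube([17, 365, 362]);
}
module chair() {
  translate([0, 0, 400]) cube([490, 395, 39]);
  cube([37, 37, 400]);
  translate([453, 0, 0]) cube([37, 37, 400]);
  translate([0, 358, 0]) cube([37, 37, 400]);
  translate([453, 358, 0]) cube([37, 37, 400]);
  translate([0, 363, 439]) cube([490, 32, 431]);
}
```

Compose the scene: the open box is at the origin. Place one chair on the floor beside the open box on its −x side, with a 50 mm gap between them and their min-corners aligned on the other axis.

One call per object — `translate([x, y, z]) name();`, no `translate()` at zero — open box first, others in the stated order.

open_box();
translate([-540, 0, 0]) chair();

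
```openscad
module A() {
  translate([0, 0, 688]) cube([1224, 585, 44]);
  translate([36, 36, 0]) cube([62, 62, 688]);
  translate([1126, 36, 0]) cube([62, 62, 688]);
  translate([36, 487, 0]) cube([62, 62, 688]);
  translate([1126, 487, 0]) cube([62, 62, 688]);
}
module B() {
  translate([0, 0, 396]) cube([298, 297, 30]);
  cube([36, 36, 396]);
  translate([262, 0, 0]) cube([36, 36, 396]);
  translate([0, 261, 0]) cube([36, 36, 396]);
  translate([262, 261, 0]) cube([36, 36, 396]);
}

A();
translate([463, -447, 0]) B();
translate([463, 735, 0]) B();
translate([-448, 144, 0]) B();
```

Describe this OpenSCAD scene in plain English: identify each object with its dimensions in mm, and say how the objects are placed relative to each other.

A is a rectangular dining table. The top is 1224×585×44 mm with its upper surface at z = 732 mm. It stands on four 62×62 mm square legs, each inset 36 mm from the nearest pair of top edges, running from the floor to the underside of the top.

B is a four-legged stool. The seat is 298×297 mm, 30 mm thick, top at z = 426 mm. It stands on four square legs, each 36×36 mm in cross-section, from z = 0 to the seat underside, each flush with a corner of the seat.

Three stools sit around the table at the −y, +y, −x sides.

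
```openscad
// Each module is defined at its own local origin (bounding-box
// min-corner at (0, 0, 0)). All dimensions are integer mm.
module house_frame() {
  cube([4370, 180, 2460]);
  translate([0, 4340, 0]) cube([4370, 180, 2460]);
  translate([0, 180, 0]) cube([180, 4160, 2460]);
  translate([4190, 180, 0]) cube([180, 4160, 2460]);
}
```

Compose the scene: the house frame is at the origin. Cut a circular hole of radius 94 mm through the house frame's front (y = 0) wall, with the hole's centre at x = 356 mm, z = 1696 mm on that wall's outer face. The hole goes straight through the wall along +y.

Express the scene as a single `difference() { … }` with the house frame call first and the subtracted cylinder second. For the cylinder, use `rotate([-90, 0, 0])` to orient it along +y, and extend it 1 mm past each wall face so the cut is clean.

difference() {
  house_frame();
  translate([356, -1, 1696]) rotate([-90, 0, 0]) cylinder(h = 182, r = 94);
}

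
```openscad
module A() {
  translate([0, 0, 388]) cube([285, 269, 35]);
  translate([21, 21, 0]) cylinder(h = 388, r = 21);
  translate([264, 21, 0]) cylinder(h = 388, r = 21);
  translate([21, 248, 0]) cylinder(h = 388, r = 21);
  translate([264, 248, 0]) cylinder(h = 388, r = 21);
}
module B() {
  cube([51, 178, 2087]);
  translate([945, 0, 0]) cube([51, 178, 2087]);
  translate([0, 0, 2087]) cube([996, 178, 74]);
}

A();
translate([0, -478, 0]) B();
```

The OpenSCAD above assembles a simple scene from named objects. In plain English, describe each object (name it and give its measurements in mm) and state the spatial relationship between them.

A is a four-legged stool. The seat is a 285×269×35 mm slab whose top surface is at z = 423 mm; four round legs, each 42 mm in diameter, run from the floor (z = 0) to the underside of the seat, each leg's axis is inset half a diameter from the nearest pair of seat edges (so the leg's bounding box is flush with the corner).

B is a rectangular door frame: two vertical jambs of 51×178 mm section, 2087 mm tall, with a clear opening 894 mm wide between their inner faces. A header 74 mm tall and 178 mm deep lies on top of the jambs and spans the full outside width.

The door frame is on the floor beside the stool on its −y side.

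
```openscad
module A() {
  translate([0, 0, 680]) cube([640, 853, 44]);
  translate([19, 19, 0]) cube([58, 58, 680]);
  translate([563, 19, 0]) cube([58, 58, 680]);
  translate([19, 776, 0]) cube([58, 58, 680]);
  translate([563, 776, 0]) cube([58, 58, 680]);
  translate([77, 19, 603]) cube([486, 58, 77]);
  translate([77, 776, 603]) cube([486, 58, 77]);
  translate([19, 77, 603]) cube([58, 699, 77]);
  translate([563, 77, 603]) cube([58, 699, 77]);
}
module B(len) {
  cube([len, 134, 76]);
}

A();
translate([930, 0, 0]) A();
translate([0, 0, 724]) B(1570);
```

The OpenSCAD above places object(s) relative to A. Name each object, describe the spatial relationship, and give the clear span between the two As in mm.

A is a table. B is a beam. A beam spans the tops of two tables. The clear span between the two tables is 290 mm.

Second table starts at x = 930; first ends at x = 640; clear span = 930 − 640 = 290 mm.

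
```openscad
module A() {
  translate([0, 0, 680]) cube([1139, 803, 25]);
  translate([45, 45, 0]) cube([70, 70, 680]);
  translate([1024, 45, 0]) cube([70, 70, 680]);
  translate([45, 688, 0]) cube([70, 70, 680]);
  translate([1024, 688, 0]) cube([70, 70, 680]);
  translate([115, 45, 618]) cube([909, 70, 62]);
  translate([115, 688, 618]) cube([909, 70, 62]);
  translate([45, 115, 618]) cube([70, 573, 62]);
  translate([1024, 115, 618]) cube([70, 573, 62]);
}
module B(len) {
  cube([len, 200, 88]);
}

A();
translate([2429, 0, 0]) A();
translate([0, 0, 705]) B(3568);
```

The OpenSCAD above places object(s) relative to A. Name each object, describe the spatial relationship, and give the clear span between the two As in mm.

Second table starts at x = 2429; first ends at x = 1139; clear span = 2429 − 1139 = 1290 mm.

A is a table. B is a beam. A beam spans the tops of two tables. The clear span between the two tables is 1290 mm.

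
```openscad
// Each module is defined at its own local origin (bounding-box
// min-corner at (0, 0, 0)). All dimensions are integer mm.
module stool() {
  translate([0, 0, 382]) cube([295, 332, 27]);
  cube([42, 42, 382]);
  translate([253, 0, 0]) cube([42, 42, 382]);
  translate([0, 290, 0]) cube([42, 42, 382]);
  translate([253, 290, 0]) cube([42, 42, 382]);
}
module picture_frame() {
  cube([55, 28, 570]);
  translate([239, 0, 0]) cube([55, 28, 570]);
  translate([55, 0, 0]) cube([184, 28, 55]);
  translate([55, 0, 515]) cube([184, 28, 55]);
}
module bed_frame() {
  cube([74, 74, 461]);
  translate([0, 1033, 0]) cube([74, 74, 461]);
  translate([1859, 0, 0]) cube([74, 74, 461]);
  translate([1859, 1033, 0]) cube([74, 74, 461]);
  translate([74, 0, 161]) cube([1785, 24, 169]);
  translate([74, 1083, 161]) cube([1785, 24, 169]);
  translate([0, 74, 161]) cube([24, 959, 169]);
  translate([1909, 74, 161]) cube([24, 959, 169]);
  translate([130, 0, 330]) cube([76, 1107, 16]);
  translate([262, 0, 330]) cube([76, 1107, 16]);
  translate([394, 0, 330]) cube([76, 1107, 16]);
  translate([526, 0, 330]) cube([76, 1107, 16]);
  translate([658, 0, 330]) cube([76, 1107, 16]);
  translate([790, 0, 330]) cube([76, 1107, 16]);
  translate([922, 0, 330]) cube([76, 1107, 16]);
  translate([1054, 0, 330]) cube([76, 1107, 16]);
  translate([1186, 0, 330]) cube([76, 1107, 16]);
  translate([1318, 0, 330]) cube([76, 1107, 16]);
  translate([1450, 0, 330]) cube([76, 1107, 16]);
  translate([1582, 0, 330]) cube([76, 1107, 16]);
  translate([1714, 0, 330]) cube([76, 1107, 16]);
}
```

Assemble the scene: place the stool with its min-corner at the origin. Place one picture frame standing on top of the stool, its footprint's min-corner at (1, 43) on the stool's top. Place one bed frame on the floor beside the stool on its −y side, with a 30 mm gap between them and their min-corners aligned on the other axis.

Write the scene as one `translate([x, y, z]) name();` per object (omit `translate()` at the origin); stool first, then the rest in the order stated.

stool();
translate([1, 43, 409]) picture_frame();
translate([0, -1137, 0]) bed_frame();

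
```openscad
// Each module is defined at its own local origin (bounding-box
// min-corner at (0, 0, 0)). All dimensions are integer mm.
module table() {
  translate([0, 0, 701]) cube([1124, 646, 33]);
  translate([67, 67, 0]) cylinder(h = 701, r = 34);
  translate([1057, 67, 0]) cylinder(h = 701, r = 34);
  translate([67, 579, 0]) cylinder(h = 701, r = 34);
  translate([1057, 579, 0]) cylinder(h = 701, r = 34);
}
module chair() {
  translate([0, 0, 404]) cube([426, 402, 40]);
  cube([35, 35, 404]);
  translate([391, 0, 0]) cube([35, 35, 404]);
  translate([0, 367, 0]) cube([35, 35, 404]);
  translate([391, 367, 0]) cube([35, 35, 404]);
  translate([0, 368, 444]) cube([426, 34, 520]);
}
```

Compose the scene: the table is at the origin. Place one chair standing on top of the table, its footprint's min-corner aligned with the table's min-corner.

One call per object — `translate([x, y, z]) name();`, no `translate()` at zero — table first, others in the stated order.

table();
translate([0, 0, 734]) chair();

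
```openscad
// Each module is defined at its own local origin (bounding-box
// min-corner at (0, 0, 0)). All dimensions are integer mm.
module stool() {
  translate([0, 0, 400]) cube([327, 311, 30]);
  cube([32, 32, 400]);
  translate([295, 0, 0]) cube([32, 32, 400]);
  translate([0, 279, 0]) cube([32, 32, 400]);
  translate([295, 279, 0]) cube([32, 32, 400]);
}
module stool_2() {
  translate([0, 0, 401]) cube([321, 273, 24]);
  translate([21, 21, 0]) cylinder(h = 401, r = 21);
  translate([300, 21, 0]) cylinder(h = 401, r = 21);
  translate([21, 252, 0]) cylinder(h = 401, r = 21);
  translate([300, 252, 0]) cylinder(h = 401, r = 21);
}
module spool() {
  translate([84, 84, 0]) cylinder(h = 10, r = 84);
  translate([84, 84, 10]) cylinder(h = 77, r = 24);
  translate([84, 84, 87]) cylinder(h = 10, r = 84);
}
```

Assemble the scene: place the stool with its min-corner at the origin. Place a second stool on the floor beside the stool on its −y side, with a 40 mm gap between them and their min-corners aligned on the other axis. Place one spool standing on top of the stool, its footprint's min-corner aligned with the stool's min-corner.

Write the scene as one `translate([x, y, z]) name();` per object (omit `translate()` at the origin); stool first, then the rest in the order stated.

stool();
translate([0, -313, 0]) stool_2();
translate([0, 0, 430]) spool();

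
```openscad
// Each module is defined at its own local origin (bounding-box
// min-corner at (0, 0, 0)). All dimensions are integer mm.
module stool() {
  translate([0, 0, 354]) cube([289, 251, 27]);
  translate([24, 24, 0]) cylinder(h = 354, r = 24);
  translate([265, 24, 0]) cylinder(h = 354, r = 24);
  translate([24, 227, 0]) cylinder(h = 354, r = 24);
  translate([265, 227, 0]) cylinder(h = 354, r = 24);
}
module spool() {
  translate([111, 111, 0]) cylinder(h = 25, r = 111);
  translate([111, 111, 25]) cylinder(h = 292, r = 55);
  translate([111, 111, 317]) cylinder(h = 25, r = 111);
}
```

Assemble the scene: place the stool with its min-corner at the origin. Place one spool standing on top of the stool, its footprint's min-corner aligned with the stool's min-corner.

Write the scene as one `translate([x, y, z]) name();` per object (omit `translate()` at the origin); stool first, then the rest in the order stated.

stool();
translate([0, 0, 381]) spool();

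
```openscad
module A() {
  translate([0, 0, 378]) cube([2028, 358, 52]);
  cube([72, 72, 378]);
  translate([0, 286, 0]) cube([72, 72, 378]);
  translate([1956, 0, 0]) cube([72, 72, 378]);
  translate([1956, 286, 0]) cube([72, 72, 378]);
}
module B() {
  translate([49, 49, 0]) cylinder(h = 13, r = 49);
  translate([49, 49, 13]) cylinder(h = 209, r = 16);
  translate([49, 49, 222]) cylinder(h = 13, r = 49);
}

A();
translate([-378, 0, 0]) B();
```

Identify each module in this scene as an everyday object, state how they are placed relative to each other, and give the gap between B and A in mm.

A is a bench. B is a spool. The spool is on the floor beside the bench on its −x side. The gap between the spool and the bench is 280 mm.

The spool's nearest face is 280 mm from the bench's −x face.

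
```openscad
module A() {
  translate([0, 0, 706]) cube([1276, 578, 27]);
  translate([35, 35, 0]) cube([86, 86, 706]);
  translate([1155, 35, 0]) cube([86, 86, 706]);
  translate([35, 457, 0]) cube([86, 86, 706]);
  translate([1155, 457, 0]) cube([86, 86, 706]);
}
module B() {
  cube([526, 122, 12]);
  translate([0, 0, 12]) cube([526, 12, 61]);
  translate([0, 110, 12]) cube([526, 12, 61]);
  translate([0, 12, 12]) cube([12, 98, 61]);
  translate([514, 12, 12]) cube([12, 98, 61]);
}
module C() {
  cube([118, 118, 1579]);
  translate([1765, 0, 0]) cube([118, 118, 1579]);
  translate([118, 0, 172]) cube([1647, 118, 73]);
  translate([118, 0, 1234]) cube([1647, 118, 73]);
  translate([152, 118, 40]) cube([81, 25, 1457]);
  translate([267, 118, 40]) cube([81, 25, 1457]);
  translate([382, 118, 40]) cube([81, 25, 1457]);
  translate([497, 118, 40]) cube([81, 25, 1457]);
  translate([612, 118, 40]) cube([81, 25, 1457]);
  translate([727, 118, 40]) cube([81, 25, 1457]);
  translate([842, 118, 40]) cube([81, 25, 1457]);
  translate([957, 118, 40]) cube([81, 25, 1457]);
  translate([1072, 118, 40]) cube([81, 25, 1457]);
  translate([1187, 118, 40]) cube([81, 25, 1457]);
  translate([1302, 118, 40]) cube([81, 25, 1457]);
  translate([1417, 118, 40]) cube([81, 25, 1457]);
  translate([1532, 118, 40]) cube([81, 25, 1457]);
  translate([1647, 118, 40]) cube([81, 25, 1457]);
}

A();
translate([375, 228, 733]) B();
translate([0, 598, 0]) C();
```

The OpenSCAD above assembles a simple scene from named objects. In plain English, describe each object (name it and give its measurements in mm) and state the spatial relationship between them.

A is a table with a 1276×578 mm rectangular top, 27 mm thick, top surface at z = 733 mm, supported by four 86×86 mm square legs, each inset 35 mm from the nearest pair of top edges, running from the floor.

B is an open storage box with external size 526×122×73 mm and wall thickness 12 mm (the base is also 12 mm thick). The base covers the whole footprint; the four walls stand on the base, with the y-facing walls full-width and the x-facing walls fitting between their inner faces.

C is a fence section. Two 118×118 mm posts, 1579 mm tall, stand on the floor with a clear span of 1647 mm between their inner faces. Two horizontal rails of 118×73 mm section span the gap between the posts with their undersides at z = 172 mm and z = 1234 mm, flush with the posts' −y face. 14 pickets, each 81 mm wide, 25 mm thick and 1457 mm tall, are fixed to the +y face of the rails with their bottoms at z = 40 mm, evenly spaced across the span with equal gaps (rounded down to the nearest mm) at the −x end and between each pair — any rounding remainder accumulates at the +x end.

The open box is on top of the table, centred. The fence section is on the floor beside the table on its +y side.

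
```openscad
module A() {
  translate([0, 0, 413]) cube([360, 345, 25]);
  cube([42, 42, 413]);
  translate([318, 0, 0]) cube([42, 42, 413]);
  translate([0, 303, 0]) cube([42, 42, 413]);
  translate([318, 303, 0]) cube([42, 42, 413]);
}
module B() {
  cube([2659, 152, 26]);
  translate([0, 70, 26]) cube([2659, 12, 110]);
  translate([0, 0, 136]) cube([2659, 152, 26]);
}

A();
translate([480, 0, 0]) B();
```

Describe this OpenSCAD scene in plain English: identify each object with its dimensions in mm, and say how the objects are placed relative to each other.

A is a four-legged stool. The seat is 360×345 mm, 25 mm thick, top at z = 438 mm. It stands on four square legs, each 42×42 mm in cross-section, from z = 0 to the seat underside, each flush with a corner of the seat.

B is an I-beam lying along x, 2659 mm long. Overall section height 162 mm. Two flanges 152 mm wide (y) and 26 mm thick, one on the floor and one at the top; a web 12 mm thick runs between them, centred on the flange width.

The I-beam is on the floor beside the stool on its +x side.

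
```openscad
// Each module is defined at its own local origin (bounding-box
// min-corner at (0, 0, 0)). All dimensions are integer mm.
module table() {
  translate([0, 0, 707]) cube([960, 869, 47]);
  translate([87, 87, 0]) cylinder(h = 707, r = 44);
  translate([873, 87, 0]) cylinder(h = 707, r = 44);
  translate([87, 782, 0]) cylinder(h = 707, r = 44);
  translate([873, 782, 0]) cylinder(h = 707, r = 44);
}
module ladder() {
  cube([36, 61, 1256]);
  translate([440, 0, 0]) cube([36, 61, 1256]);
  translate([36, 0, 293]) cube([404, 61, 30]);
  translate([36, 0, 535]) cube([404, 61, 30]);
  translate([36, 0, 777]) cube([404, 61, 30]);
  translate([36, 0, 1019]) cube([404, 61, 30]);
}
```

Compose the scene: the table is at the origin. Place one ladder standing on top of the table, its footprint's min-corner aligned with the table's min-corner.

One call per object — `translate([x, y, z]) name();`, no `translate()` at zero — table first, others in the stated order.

table();
translate([0, 0, 754]) ladder();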